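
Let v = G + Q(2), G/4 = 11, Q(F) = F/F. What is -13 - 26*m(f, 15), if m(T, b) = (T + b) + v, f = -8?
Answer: -1365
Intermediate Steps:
Q(F) = 1
G = 44 (G = 4*11 = 44)
v = 45 (v = 44 + 1 = 45)
m(T, b) = 45 + T + b (m(T, b) = (T + b) + 45 = 45 + T + b)
-13 - 26*m(f, 15) = -13 - 26*(45 - 8 + 15) = -13 - 26*52 = -13 - 1352 = -1365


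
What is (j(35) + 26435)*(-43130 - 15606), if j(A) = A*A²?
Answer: -4070992160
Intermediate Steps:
j(A) = A³
(j(35) + 26435)*(-43130 - 15606) = (35³ + 26435)*(-43130 - 15606) = (42875 + 26435)*(-58736) = 69310*(-58736) = -4070992160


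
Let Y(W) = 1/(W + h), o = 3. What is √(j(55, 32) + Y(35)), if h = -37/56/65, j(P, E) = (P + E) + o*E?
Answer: √2968967681047/127363 ≈ 13.529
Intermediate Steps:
j(P, E) = P + 4*E (j(P, E) = (P + E) + 3*E = (E + P) + 3*E = P + 4*E)
h = -37/3640 (h = -37*1/56*(1/65) = -37/56*1/65 = -37/3640 ≈ -0.010165)
Y(W) = 1/(-37/3640 + W) (Y(W) = 1/(W - 37/3640) = 1/(-37/3640 + W))
√(j(55, 32) + Y(35)) = √((55 + 4*32) + 3640/(-37 + 3640*35)) = √((55 + 128) + 3640/(-37 + 127400)) = √(183 + 3640/127363) = √(23311069/127363) = √2968967681047/127363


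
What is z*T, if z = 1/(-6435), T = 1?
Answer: -1/6435 ≈ -0.00015540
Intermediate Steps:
z = -1/6435 ≈ -0.00015540
z*T = -1/6435*1 = -1/6435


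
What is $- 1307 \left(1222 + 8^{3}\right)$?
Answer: $-2266338$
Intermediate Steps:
$- 1307 \left(1222 + 8^{3}\right) = - 1307 \left(1222 + 512\right) = \left(-1307\right) 1734 = -2266338$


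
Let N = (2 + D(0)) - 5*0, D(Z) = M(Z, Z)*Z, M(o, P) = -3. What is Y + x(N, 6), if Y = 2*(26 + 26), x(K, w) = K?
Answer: 106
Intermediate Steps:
D(Z) = -3*Z
N = 2 (N = (2 - 3*0) - 5*0 = (2 + 0) + 0 = 2 + 0 = 2)
Y = 104 (Y = 2*52 = 104)
Y + x(N, 6) = 104 + 2 = 106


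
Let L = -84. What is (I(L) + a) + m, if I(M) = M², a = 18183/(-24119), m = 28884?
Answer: 866818677/24119 ≈ 35939.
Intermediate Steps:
a = -18183/24119 (a = 18183*(-1/24119) = -18183/24119 ≈ -0.75389)
(I(L) + a) + m = ((-84)² - 18183/24119) + 28884 = (7056 - 18183/24119) + 28884 = 170165481/24119 + 28884 = 866818677/24119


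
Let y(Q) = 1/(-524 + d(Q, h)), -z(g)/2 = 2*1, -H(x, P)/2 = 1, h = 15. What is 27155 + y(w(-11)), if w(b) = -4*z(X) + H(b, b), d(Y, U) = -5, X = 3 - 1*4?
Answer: 14364994/529 ≈ 27155.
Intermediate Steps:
H(x, P) = -2 (H(x, P) = -2*1 = -2)
X = -1 (X = 3 - 4 = -1)
z(g) = -4
w(b) = 14 (w(b) = -4*(-4) - 2 = 16 - 2 = 14)
y(Q) = -1/529 (y(Q) = 1/(-524 - 5) = 1/(-529) = -1/529)
27155 + y(w(-11)) = 27155 - 1/529 = 14364994/529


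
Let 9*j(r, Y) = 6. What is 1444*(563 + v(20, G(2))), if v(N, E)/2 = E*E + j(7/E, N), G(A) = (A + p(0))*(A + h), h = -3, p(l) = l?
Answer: 2479348/3 ≈ 8.2645e+5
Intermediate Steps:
j(r, Y) = 2/3 (j(r, Y) = (1/9)*6 = 2/3)
G(A) = A*(-3 + A) (G(A) = (A + 0)*(A - 3) = A*(-3 + A))
v(N, E) = 4/3 + 2*E**2 (v(N, E) = 2*(E*E + 2/3) = 2*(E**2 + 2/3) = 2*(2/3 + E**2) = 4/3 + 2*E**2)
1444*(563 + v(20, G(2))) = 1444*(563 + (4/3 + 2*(2*(-3 + 2))**2)) = 1444*(563 + (4/3 + 2*(2*(-1))**2)) = 1444*(563 + (4/3 + 2*(-2)**2)) = 1444*(563 + (4/3 + 2*4)) = 1444*(563 + (4/3 + 8)) = 1444*(563 + 28/3) = 1444*(1717/3) = 2479348/3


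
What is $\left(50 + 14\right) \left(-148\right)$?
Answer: $-9472$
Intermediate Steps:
$\left(50 + 14\right) \left(-148\right) = 64 \left(-148\right) = -9472$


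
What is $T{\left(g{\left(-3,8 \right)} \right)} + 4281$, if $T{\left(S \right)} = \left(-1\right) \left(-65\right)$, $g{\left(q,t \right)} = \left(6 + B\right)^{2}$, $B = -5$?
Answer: $4346$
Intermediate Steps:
$g{\left(q,t \right)} = 1$ ($g{\left(q,t \right)} = \left(6 - 5\right)^{2} = 1^{2} = 1$)
$T{\left(S \right)} = 65$
$T{\left(g{\left(-3,8 \right)} \right)} + 4281 = 65 + 4281 = 4346$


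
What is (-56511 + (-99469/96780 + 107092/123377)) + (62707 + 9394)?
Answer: 186149334452347/11940426060 ≈ 15590.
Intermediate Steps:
(-56511 + (-99469/96780 + 107092/123377)) + (62707 + 9394) = (-56511 + (-99469*1/96780 + 107092*(1/123377))) + 72101 = (-56511 + (-99469/96780 + 107092/123377)) + 72101 = (-56511 - 1907823053/11940426060) + 72101 = -674767324899713/11940426060 + 72101 = 186149334452347/11940426060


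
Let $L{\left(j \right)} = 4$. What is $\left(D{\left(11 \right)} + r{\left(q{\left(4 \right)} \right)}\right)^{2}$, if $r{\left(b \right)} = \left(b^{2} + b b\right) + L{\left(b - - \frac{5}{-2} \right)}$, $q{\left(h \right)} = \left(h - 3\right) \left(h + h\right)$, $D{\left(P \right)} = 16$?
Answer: $21904$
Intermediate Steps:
$q{\left(h \right)} = 2 h \left(-3 + h\right)$ ($q{\left(h \right)} = \left(-3 + h\right) 2 h = 2 h \left(-3 + h\right)$)
$r{\left(b \right)} = 4 + 2 b^{2}$ ($r{\left(b \right)} = \left(b^{2} + b b\right) + 4 = \left(b^{2} + b^{2}\right) + 4 = 2 b^{2} + 4 = 4 + 2 b^{2}$)
$\left(D{\left(11 \right)} + r{\left(q{\left(4 \right)} \right)}\right)^{2} = \left(16 + \left(4 + 2 \left(2 \cdot 4 \left(-3 + 4\right)\right)^{2}\right)\right)^{2} = \left(16 + \left(4 + 2 \left(2 \cdot 4 \cdot 1\right)^{2}\right)\right)^{2} = \left(16 + \left(4 + 2 \cdot 8^{2}\right)\right)^{2} = \left(16 + \left(4 + 2 \cdot 64\right)\right)^{2} = \left(16 + \left(4 + 128\right)\right)^{2} = \left(16 + 132\right)^{2} = 148^{2} = 21904$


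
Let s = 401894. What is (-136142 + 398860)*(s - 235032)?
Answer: 43837650916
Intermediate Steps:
(-136142 + 398860)*(s - 235032) = (-136142 + 398860)*(401894 - 235032) = 262718*166862 = 43837650916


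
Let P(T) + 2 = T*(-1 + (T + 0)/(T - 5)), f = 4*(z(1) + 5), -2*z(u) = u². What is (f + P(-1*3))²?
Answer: 20449/64 ≈ 319.52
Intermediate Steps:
z(u) = -u²/2
f = 18 (f = 4*(-½*1² + 5) = 4*(-½*1 + 5) = 4*(-½ + 5) = 4*(9/2) = 18)
P(T) = -2 + T*(-1 + T/(-5 + T)) (P(T) = -2 + T*(-1 + (T + 0)/(T - 5)) = -2 + T*(-1 + T/(-5 + T)))
(f + P(-1*3))² = (18 + (10 + 3*(-1*3))/(-5 - 1*3))² = (18 + (10 + 3*(-3))/(-5 - 3))² = (18 + (10 - 9)/(-8))² = (18 - ⅛*1)² = (18 - ⅛)² = (143/8)² = 20449/64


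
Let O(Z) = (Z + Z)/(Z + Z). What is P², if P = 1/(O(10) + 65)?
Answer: 1/4356 ≈ 0.00022957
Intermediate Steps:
O(Z) = 1 (O(Z) = (2*Z)/((2*Z)) = (2*Z)*(1/(2*Z)) = 1)
P = 1/66 (P = 1/(1 + 65) = 1/66 ≈ 0.015152)
P² = (1/66)² = 1/4356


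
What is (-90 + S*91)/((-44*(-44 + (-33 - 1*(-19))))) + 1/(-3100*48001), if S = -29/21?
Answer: -24068903339/284809133400 ≈ -0.084509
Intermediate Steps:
S = -29/21 (S = -29*1/21 = -29/21 ≈ -1.3810)
(-90 + S*91)/((-44*(-44 + (-33 - 1*(-19))))) + 1/(-3100*48001) = (-90 - 29/21*91)/((-44*(-44 + (-33 - 1*(-19))))) + 1/(-3100*48001) = (-90 - 377/3)/((-44*(-44 + (-33 + 19)))) - 1/3100*1/48001 = -647*(-1/(44*(-44 - 14)))/3 - 1/148803100 = -647/(3*((-44*(-58)))) - 1/148803100 = -647/3/2552 - 1/148803100 = -647/3*1/2552 - 1/148803100 = -647/7656 - 1/148803100 = -24068903339/284809133400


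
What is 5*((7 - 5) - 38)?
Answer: -180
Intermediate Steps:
5*((7 - 5) - 38) = 5*(2 - 38) = 5*(-36) = -180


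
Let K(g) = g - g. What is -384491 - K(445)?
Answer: -384491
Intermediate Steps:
K(g) = 0
-384491 - K(445) = -384491 - 1*0 = -384491 + 0 = -384491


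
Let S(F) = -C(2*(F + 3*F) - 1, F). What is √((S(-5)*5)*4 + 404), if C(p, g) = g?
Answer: 6*√14 ≈ 22.450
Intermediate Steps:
S(F) = -F
√((S(-5)*5)*4 + 404) = √((-1*(-5)*5)*4 + 404) = √((5*5)*4 + 404) = √(25*4 + 404) = √(100 + 404) = √504 = 6*√14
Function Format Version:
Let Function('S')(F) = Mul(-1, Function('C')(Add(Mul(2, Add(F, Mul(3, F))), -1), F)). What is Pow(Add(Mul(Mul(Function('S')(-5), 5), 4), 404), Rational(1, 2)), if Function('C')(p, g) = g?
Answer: Mul(6, Pow(14, Rational(1, 2))) ≈ 22.450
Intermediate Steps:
Function('S')(F) = Mul(-1, F)
Pow(Add(Mul(Mul(Function('S')(-5), 5), 4), 404), Rational(1, 2)) = Pow(Add(Mul(Mul(Mul(-1, -5), 5), 4), 404), Rational(1, 2)) = Pow(Add(Mul(Mul(5, 5), 4), 404), Rational(1, 2)) = Pow(Add(Mul(25, 4), 404), Rational(1, 2)) = Pow(Add(100, 404), Rational(1, 2)) = Pow(504, Rational(1, 2)) = Mul(6, Pow(14, Rational(1, 2)))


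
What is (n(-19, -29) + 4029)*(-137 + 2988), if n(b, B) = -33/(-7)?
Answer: 80500836/7 ≈ 1.1500e+7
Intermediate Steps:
n(b, B) = 33/7 (n(b, B) = -33*(-⅐) = 33/7)
(n(-19, -29) + 4029)*(-137 + 2988) = (33/7 + 4029)*(-137 + 2988) = (28236/7)*2851 = 80500836/7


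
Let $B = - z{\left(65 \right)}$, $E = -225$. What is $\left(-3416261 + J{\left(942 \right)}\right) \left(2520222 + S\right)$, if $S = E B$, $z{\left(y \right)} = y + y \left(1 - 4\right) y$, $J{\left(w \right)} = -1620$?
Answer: $1083563977668$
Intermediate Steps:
$z{\left(y \right)} = y - 3 y^{2}$ ($z{\left(y \right)} = y + y \left(-3\right) y = y + - 3 y y = y - 3 y^{2}$)
$B = 12610$ ($B = - 65 \left(1 - 195\right) = - 65 \left(-194\right) = \left(-1\right) \left(-12610\right) = 12610$)
$S = -2837250$ ($S = \left(-225\right) 12610 = -2837250$)
$\left(-3416261 + J{\left(942 \right)}\right) \left(2520222 + S\right) = \left(-3416261 - 1620\right) \left(2520222 - 2837250\right) = \left(-3417881\right) \left(-317028\right) = 1083563977668$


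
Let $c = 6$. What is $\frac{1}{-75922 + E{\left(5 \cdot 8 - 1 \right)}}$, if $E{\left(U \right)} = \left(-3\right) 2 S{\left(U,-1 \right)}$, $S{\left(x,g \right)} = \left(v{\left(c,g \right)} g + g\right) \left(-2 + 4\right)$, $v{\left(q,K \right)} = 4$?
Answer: $- \frac{1}{75862} \approx -1.3182 \cdot 10^{-5}$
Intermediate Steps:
$S{\left(x,g \right)} = 10 g$ ($S{\left(x,g \right)} = \left(4 g + g\right) \left(-2 + 4\right) = 5 g 2 = 10 g$)
$E{\left(U \right)} = 60$ ($E{\left(U \right)} = \left(-3\right) 2 \cdot 10 \left(-1\right) = \left(-6\right) \left(-10\right) = 60$)
$\frac{1}{-75922 + E{\left(5 \cdot 8 - 1 \right)}} = \frac{1}{-75922 + 60} = \frac{1}{-75862} = - \frac{1}{75862}$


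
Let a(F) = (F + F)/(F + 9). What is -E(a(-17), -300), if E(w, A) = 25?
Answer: -25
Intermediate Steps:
a(F) = 2*F/(9 + F) (a(F) = (2*F)/(9 + F) = 2*F/(9 + F))
-E(a(-17), -300) = -1*25 = -25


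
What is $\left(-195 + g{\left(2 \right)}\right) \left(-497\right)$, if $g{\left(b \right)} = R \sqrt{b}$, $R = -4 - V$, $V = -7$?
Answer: $96915 - 1491 \sqrt{2} \approx 94806.0$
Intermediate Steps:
$R = 3$ ($R = -4 - -7 = -4 + 7 = 3$)
$g{\left(b \right)} = 3 \sqrt{b}$
$\left(-195 + g{\left(2 \right)}\right) \left(-497\right) = \left(-195 + 3 \sqrt{2}\right) \left(-497\right) = 96915 - 1491 \sqrt{2}$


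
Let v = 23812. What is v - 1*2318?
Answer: 21494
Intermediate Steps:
v - 1*2318 = 23812 - 1*2318 = 23812 - 2318 = 21494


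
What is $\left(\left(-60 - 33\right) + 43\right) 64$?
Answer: $-3200$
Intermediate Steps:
$\left(\left(-60 - 33\right) + 43\right) 64 = \left(-93 + 43\right) 64 = \left(-50\right) 64 = -3200$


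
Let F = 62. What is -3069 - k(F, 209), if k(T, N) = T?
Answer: -3131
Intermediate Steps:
-3069 - k(F, 209) = -3069 - 1*62 = -3069 - 62 = -3131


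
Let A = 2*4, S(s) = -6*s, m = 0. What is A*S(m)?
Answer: 0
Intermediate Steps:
A = 8
A*S(m) = 8*(-6*0) = 8*0 = 0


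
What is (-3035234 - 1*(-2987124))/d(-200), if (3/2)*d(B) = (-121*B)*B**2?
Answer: -14433/193600000 ≈ -7.4551e-5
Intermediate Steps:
d(B) = -242*B**3/3 (d(B) = 2*((-121*B)*B**2)/3 = 2*(-121*B**3)/3 = -242*B**3/3)
(-3035234 - 1*(-2987124))/d(-200) = (-3035234 - 1*(-2987124))/((-242/3*(-200)**3)) = (-3035234 + 2987124)/((-242/3*(-8000000))) = -48110/1936000000/3 = -48110*3/1936000000 = -14433/193600000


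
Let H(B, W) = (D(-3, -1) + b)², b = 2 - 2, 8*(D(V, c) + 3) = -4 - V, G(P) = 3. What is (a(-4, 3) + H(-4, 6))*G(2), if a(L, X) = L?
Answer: 1107/64 ≈ 17.297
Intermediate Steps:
D(V, c) = -7/2 - V/8 (D(V, c) = -3 + (-4 - V)/8 = -3 + (-½ - V/8) = -7/2 - V/8)
b = 0
H(B, W) = 625/64 (H(B, W) = ((-7/2 - ⅛*(-3)) + 0)² = ((-7/2 + 3/8) + 0)² = (-25/8 + 0)² = (-25/8)² = 625/64)
(a(-4, 3) + H(-4, 6))*G(2) = (-4 + 625/64)*3 = (369/64)*3 = 1107/64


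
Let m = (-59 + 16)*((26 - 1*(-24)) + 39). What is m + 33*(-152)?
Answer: -8843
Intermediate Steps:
m = -3827 (m = -43*((26 + 24) + 39) = -43*(50 + 39) = -43*89 = -3827)
m + 33*(-152) = -3827 + 33*(-152) = -3827 - 5016 = -8843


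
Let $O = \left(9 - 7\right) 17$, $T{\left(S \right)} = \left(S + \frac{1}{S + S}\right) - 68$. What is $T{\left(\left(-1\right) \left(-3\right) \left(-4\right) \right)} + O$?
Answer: $- \frac{1105}{24} \approx -46.042$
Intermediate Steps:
$T{\left(S \right)} = -68 + S + \frac{1}{2 S}$ ($T{\left(S \right)} = \left(S + \frac{1}{2 S}\right) - 68 = -68 + S + \frac{1}{2 S}$)
$O = 34$ ($O = 2 \cdot 17 = 34$)
$T{\left(\left(-1\right) \left(-3\right) \left(-4\right) \right)} + O = \left(-68 + \left(-1\right) \left(-3\right) \left(-4\right) + \frac{1}{2 \left(-1\right) \left(-3\right) \left(-4\right)}\right) + 34 = \left(-68 + 3 \left(-4\right) + \frac{1}{2 \cdot 3 \left(-4\right)}\right) + 34 = \left(-68 - 12 + \frac{1}{2 \left(-12\right)}\right) + 34 = \left(-68 - 12 + \frac{1}{2} \left(- \frac{1}{12}\right)\right) + 34 = \left(-68 - 12 - \frac{1}{24}\right) + 34 = - \frac{1921}{24} + 34 = - \frac{1105}{24}$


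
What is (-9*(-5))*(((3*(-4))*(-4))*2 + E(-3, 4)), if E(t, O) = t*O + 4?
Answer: 3960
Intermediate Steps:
E(t, O) = 4 + O*t (E(t, O) = O*t + 4 = 4 + O*t)
(-9*(-5))*(((3*(-4))*(-4))*2 + E(-3, 4)) = (-9*(-5))*(((3*(-4))*(-4))*2 + (4 + 4*(-3))) = 45*(-12*(-4)*2 + (4 - 12)) = 45*(48*2 - 8) = 45*(96 - 8) = 45*88 = 3960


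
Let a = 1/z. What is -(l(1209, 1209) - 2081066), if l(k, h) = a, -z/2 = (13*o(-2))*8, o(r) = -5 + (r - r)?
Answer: 2164308639/1040 ≈ 2.0811e+6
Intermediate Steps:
o(r) = -5 (o(r) = -5 + 0 = -5)
z = 1040 (z = -2*13*(-5)*8 = -(-130)*8 = -2*(-520) = 1040)
a = 1/1040 ≈ 0.00096154
l(k, h) = 1/1040
-(l(1209, 1209) - 2081066) = -(1/1040 - 2081066) = -1*(-2164308639/1040) = 2164308639/1040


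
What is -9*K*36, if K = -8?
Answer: 2592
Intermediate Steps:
-9*K*36 = -9*(-8)*36 = 72*36 = 2592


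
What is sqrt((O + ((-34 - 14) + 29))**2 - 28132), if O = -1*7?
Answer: 8*I*sqrt(429) ≈ 165.7*I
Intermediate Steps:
O = -7
sqrt((O + ((-34 - 14) + 29))**2 - 28132) = sqrt((-7 + ((-34 - 14) + 29))**2 - 28132) = sqrt((-7 + (-48 + 29))**2 - 28132) = sqrt((-7 - 19)**2 - 28132) = sqrt((-26)**2 - 28132) = sqrt(676 - 28132) = sqrt(-27456) = 8*I*sqrt(429)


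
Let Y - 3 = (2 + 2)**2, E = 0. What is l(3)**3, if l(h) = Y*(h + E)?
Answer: 185193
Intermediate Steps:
Y = 19 (Y = 3 + (2 + 2)**2 = 3 + 4**2 = 3 + 16 = 19)
l(h) = 19*h (l(h) = 19*(h + 0) = 19*h)
l(3)**3 = (19*3)**3 = 57**3 = 185193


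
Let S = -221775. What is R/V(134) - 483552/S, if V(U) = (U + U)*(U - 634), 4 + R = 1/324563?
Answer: 280408822421327/128604193994000 ≈ 2.1804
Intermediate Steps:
R = -1298251/324563 (R = -4 + 1/324563 = -1298251/324563 ≈ -4.0000)
V(U) = 2*U*(-634 + U) (V(U) = (2*U)*(-634 + U) = 2*U*(-634 + U))
R/V(134) - 483552/S = -1298251*1/(268*(-634 + 134))/324563 - 483552/(-221775) = -1298251/(324563*(2*134*(-500))) - 483552*(-1/221775) = -1298251/324563/(-134000) + 161184/73925 = -1298251/324563*(-1/134000) + 161184/73925 = 1298251/43491442000 + 161184/73925 = 280408822421327/128604193994000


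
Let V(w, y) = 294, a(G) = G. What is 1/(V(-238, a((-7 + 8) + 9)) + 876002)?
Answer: 1/876296 ≈ 1.1412e-6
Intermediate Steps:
1/(V(-238, a((-7 + 8) + 9)) + 876002) = 1/(294 + 876002) = 1/876296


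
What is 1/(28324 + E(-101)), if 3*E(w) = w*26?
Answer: 3/82346 ≈ 3.6432e-5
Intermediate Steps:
E(w) = 26*w/3 (E(w) = (w*26)/3 = (26*w)/3 = 26*w/3)
1/(28324 + E(-101)) = 1/(28324 + (26/3)*(-101)) = 1/(28324 - 2626/3) = 1/(82346/3) = 3/82346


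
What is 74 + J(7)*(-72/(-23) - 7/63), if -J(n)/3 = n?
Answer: 731/69 ≈ 10.594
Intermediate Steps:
J(n) = -3*n
74 + J(7)*(-72/(-23) - 7/63) = 74 + (-3*7)*(-72/(-23) - 7/63) = 74 - 21*(-72*(-1/23) - 7*1/63) = 74 - 21*(72/23 - ⅑) = 74 - 21*625/207 = 74 - 4375/69 = 731/69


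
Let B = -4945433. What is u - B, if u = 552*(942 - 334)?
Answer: 5281049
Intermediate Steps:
u = 335616 (u = 552*608 = 335616)
u - B = 335616 - 1*(-4945433) = 335616 + 4945433 = 5281049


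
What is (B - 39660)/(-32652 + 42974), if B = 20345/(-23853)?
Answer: -946030325/246210666 ≈ -3.8424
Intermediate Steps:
B = -20345/23853 (B = 20345*(-1/23853) = -20345/23853 ≈ -0.85293)
(B - 39660)/(-32652 + 42974) = (-20345/23853 - 39660)/(-32652 + 42974) = -946030325/23853/10322 = -946030325/23853*1/10322 = -946030325/246210666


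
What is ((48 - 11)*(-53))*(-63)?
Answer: 123543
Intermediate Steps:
((48 - 11)*(-53))*(-63) = (37*(-53))*(-63) = -1961*(-63) = 123543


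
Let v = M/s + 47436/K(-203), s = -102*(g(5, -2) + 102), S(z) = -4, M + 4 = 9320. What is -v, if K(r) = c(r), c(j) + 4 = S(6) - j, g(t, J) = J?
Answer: -472579/1950 ≈ -242.35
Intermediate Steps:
M = 9316 (M = -4 + 9320 = 9316)
s = -10200 (s = -102*(-2 + 102) = -102*100 = -10200)
c(j) = -8 - j (c(j) = -4 + (-4 - j) = -8 - j)
K(r) = -8 - r
v = 472579/1950 (v = 9316/(-10200) + 47436/(-8 - 1*(-203)) = 9316*(-1/10200) + 47436/(-8 + 203) = -137/150 + 47436/195 = -137/150 + 47436*(1/195) = -137/150 + 15812/65 = 472579/1950 ≈ 242.35)
-v = -1*472579/1950 = -472579/1950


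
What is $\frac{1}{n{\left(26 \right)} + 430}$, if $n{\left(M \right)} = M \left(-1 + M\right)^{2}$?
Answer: $\frac{1}{16680} \approx 5.9952 \cdot 10^{-5}$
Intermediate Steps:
$\frac{1}{n{\left(26 \right)} + 430} = \frac{1}{26 \left(-1 + 26\right)^{2} + 430} = \frac{1}{26 \cdot 25^{2} + 430} = \frac{1}{26 \cdot 625 + 430} = \frac{1}{16250 + 430} = \frac{1}{16680}$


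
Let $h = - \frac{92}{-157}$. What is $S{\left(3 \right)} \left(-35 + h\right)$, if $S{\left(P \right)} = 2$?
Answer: $- \frac{10806}{157} \approx -68.828$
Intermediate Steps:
$h = \frac{92}{157}$ ($h = \left(-92\right) \left(- \frac{1}{157}\right) = \frac{92}{157} \approx 0.58599$)
$S{\left(3 \right)} \left(-35 + h\right) = 2 \left(-35 + \frac{92}{157}\right) = 2 \left(- \frac{5403}{157}\right) = - \frac{10806}{157}$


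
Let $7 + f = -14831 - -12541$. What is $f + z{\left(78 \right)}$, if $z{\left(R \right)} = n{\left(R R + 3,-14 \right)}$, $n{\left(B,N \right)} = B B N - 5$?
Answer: $-518724268$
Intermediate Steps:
$n{\left(B,N \right)} = -5 + N B^{2}$ ($n{\left(B,N \right)} = B^{2} N - 5 = N B^{2} - 5 = -5 + N B^{2}$)
$z{\left(R \right)} = -5 - 14 \left(3 + R^{2}\right)^{2}$ ($z{\left(R \right)} = -5 - 14 \left(R R + 3\right)^{2} = -5 - 14 \left(R^{2} + 3\right)^{2} = -5 - 14 \left(3 + R^{2}\right)^{2}$)
$f = -2297$ ($f = -7 - 2290 = -2297$)
$f + z{\left(78 \right)} = -2297 - \left(5 + 14 \left(3 + 78^{2}\right)^{2}\right) = -2297 - \left(5 + 14 \left(3 + 6084\right)^{2}\right) = -2297 - \left(5 + 14 \cdot 6087^{2}\right) = -2297 - 518721971 = -518724268$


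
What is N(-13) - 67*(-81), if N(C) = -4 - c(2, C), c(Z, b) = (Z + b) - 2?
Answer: 5436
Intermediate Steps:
c(Z, b) = -2 + Z + b
N(C) = -4 - C (N(C) = -4 - (-2 + 2 + C) = -4 - C)
N(-13) - 67*(-81) = (-4 - 1*(-13)) - 67*(-81) = (-4 + 13) + 5427 = 9 + 5427 = 5436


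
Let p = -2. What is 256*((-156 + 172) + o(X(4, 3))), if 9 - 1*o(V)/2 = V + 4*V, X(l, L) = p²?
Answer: -1536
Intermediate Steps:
X(l, L) = 4 (X(l, L) = (-2)² = 4)
o(V) = 18 - 10*V (o(V) = 18 - 2*(V + 4*V) = 18 - 10*V)
256*((-156 + 172) + o(X(4, 3))) = 256*((-156 + 172) + (18 - 10*4)) = 256*(16 + (18 - 40)) = 256*(16 - 22) = 256*(-6) = -1536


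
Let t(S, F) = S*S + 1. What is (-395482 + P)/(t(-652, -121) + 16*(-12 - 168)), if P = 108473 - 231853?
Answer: -518862/422225 ≈ -1.2289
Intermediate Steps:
P = -123380
t(S, F) = 1 + S² (t(S, F) = S² + 1 = 1 + S²)
(-395482 + P)/(t(-652, -121) + 16*(-12 - 168)) = (-395482 - 123380)/((1 + (-652)²) + 16*(-12 - 168)) = -518862/((1 + 425104) + 16*(-180)) = -518862/(425105 - 2880) = -518862/422225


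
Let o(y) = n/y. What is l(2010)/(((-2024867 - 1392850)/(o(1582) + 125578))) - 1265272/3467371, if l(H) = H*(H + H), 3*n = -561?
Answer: -927665357861688205628/3124579938099179 ≈ -2.9689e+5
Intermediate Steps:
n = -187 (n = (⅓)*(-561) = -187)
l(H) = 2*H² (l(H) = H*(2*H) = 2*H²)
o(y) = -187/y
l(2010)/(((-2024867 - 1392850)/(o(1582) + 125578))) - 1265272/3467371 = (2*2010²)/(((-2024867 - 1392850)/(-187/1582 + 125578))) - 1265272/3467371 = (2*4040100)/((-3417717/(-187*1/1582 + 125578))) - 1265272*1/3467371 = 8080200/((-3417717/(-187/1582 + 125578))) - 1265272/3467371 = 8080200/((-3417717/198664209/1582)) - 1265272/3467371 = 8080200/((-3417717*1582/198664209)) - 1265272/3467371 = 8080200/(-1802276098/66221403) - 1265272/3467371 = 8080200*(-66221403/1802276098) - 1265272/3467371 = -267541090260300/901138049 - 1265272/3467371 = -927665357861688205628/3124579938099179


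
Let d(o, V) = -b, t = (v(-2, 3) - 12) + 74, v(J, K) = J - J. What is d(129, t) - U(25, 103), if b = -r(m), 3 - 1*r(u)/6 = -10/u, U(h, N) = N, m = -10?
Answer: -91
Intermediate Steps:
v(J, K) = 0
t = 62 (t = (0 - 12) + 74 = -12 + 74 = 62)
r(u) = 18 + 60/u (r(u) = 18 - (-60)/u = 18 + 60/u)
b = -12 (b = -(18 + 60/(-10)) = -(18 + 60*(-⅒)) = -(18 - 6) = -1*12 = -12)
d(o, V) = 12 (d(o, V) = -1*(-12) = 12)
d(129, t) - U(25, 103) = 12 - 1*103 = 12 - 103 = -91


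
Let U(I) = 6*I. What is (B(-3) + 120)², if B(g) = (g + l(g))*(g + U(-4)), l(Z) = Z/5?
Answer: 1179396/25 ≈ 47176.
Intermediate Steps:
l(Z) = Z/5 (l(Z) = Z*(⅕) = Z/5)
B(g) = 6*g*(-24 + g)/5 (B(g) = (g + g/5)*(g + 6*(-4)) = (6*g/5)*(g - 24) = (6*g/5)*(-24 + g) = 6*g*(-24 + g)/5)
(B(-3) + 120)² = ((6/5)*(-3)*(-24 - 3) + 120)² = ((6/5)*(-3)*(-27) + 120)² = (486/5 + 120)² = (1086/5)² = 1179396/25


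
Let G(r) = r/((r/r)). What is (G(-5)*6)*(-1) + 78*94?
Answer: 7362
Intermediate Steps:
G(r) = r (G(r) = r/1 = r*1 = r)
(G(-5)*6)*(-1) + 78*94 = -5*6*(-1) + 78*94 = -30*(-1) + 7332 = 30 + 7332 = 7362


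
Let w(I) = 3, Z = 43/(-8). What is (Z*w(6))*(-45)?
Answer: 5805/8 ≈ 725.63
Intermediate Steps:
Z = -43/8 (Z = 43*(-⅛) = -43/8 ≈ -5.3750)
(Z*w(6))*(-45) = -43/8*3*(-45) = -129/8*(-45) = 5805/8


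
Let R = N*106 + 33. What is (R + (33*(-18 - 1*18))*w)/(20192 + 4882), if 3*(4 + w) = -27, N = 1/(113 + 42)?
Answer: 2399041/3886470 ≈ 0.61728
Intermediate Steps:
N = 1/155 ≈ 0.0064516
w = -13 (w = -4 + (⅓)*(-27) = -4 - 9 = -13)
R = 5221/155 (R = (1/155)*106 + 33 = 106/155 + 33 = 5221/155 ≈ 33.684)
(R + (33*(-18 - 1*18))*w)/(20192 + 4882) = (5221/155 + (33*(-18 - 1*18))*(-13))/(20192 + 4882) = (5221/155 + (33*(-18 - 18))*(-13))/25074 = (5221/155 + (33*(-36))*(-13))*(1/25074) = (5221/155 - 1188*(-13))*(1/25074) = (5221/155 + 15444)*(1/25074) = (2399041/155)*(1/25074) = 2399041/3886470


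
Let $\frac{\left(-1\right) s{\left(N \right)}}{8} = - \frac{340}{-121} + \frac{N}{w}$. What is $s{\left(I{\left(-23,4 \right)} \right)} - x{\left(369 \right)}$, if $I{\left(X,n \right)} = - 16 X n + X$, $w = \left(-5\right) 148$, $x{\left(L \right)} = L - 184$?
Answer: $- \frac{4293767}{22385} \approx -191.81$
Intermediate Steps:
$x{\left(L \right)} = -184 + L$
$w = -740$
$I{\left(X,n \right)} = X - 16 X n$ ($I{\left(X,n \right)} = - 16 X n + X = X - 16 X n$)
$s{\left(N \right)} = - \frac{2720}{121} + \frac{2 N}{185}$ ($s{\left(N \right)} = - 8 \left(- \frac{340}{-121} + \frac{N}{-740}\right) = - 8 \left(\left(-340\right) \left(- \frac{1}{121}\right) + N \left(- \frac{1}{740}\right)\right) = - 8 \left(\frac{340}{121} - \frac{N}{740}\right) = - \frac{2720}{121} + \frac{2 N}{185}$)
$s{\left(I{\left(-23,4 \right)} \right)} - x{\left(369 \right)} = \left(- \frac{2720}{121} + \frac{2 \left(- 23 \left(1 - 64\right)\right)}{185}\right) - \left(-184 + 369\right) = \left(- \frac{2720}{121} + \frac{2 \left(- 23 \left(1 - 64\right)\right)}{185}\right) - 185 = \left(- \frac{2720}{121} + \frac{2 \left(\left(-23\right) \left(-63\right)\right)}{185}\right) - 185 = \left(- \frac{2720}{121} + \frac{2}{185} \cdot 1449\right) - 185 = \left(- \frac{2720}{121} + \frac{2898}{185}\right) - 185 = - \frac{152542}{22385} - 185 = - \frac{4293767}{22385}$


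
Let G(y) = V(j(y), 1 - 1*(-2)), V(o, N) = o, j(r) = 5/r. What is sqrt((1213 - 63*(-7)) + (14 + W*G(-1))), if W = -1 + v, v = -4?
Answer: sqrt(1693) ≈ 41.146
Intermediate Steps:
W = -5 (W = -1 - 4 = -5)
G(y) = 5/y
sqrt((1213 - 63*(-7)) + (14 + W*G(-1))) = sqrt((1213 - 63*(-7)) + (14 - 25/(-1))) = sqrt((1213 - 1*(-441)) + (14 - 25*(-1))) = sqrt((1213 + 441) + (14 - 5*(-5))) = sqrt(1654 + (14 + 25)) = sqrt(1654 + 39) = sqrt(1693)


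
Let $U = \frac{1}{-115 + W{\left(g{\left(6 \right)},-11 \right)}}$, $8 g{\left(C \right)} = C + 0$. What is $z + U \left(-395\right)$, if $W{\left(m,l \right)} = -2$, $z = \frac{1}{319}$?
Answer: $\frac{126122}{37323} \approx 3.3792$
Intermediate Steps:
$z = \frac{1}{319} \approx 0.0031348$
$g{\left(C \right)} = \frac{C}{8}$ ($g{\left(C \right)} = \frac{C + 0}{8} = \frac{C}{8}$)
$U = - \frac{1}{117}$ ($U = \frac{1}{-115 - 2} = \frac{1}{-117} = - \frac{1}{117} \approx -0.008547$)
$z + U \left(-395\right) = \frac{1}{319} - - \frac{395}{117} = \frac{1}{319} + \frac{395}{117} = \frac{126122}{37323}$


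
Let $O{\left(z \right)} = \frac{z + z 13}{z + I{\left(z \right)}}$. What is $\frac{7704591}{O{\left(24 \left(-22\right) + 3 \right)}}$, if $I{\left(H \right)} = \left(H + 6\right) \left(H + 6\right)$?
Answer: $- \frac{345211904346}{1225} \approx -2.8181 \cdot 10^{8}$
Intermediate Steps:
$I{\left(H \right)} = \left(6 + H\right)^{2}$ ($I{\left(H \right)} = \left(6 + H\right) \left(6 + H\right) = \left(6 + H\right)^{2}$)
$O{\left(z \right)} = \frac{14 z}{z + \left(6 + z\right)^{2}}$ ($O{\left(z \right)} = \frac{z + z 13}{z + \left(6 + z\right)^{2}} = \frac{z + 13 z}{z + \left(6 + z\right)^{2}} = \frac{14 z}{z + \left(6 + z\right)^{2}}$)
$\frac{7704591}{O{\left(24 \left(-22\right) + 3 \right)}} = \frac{7704591}{14 \left(24 \left(-22\right) + 3\right) \frac{1}{\left(24 \left(-22\right) + 3\right) + \left(6 + \left(24 \left(-22\right) + 3\right)\right)^{2}}} = \frac{7704591}{14 \left(-528 + 3\right) \frac{1}{\left(-528 + 3\right) + \left(6 + \left(-528 + 3\right)\right)^{2}}} = \frac{7704591}{14 \left(-525\right) \frac{1}{-525 + \left(6 - 525\right)^{2}}} = \frac{7704591}{14 \left(-525\right) \frac{1}{-525 + \left(-519\right)^{2}}} = \frac{7704591}{14 \left(-525\right) \frac{1}{-525 + 269361}} = \frac{7704591}{14 \left(-525\right) \frac{1}{268836}} = \frac{7704591}{- \frac{1225}{44806}} = 7704591 \left(- \frac{44806}{1225}\right) = - \frac{345211904346}{1225}$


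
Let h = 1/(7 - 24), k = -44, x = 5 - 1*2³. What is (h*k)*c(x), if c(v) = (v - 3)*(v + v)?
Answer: 1584/17 ≈ 93.177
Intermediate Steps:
x = -3 (x = 5 - 1*8 = 5 - 8 = -3)
h = -1/17 (h = 1/(-17) = -1/17 ≈ -0.058824)
c(v) = 2*v*(-3 + v) (c(v) = (-3 + v)*(2*v) = 2*v*(-3 + v))
(h*k)*c(x) = (-1/17*(-44))*(2*(-3)*(-3 - 3)) = 44*(2*(-3)*(-6))/17 = (44/17)*36 = 1584/17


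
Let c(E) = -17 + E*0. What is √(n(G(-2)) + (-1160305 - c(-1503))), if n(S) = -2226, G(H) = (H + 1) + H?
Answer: I*√1162514 ≈ 1078.2*I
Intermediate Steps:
G(H) = 1 + 2*H (G(H) = (1 + H) + H = 1 + 2*H)
c(E) = -17 (c(E) = -17 + 0 = -17)
√(n(G(-2)) + (-1160305 - c(-1503))) = √(-2226 + (-1160305 - 1*(-17))) = √(-2226 + (-1160305 + 17)) = √(-2226 - 1160288) = √(-1162514) = I*√1162514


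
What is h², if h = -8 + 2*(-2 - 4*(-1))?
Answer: 16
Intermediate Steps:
h = -4 (h = -8 + 2*(-2 + 4) = -8 + 2*2 = -8 + 4 = -4)
h² = (-4)² = 16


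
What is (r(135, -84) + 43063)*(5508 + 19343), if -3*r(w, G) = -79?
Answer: 3212439068/3 ≈ 1.0708e+9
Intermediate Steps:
r(w, G) = 79/3 (r(w, G) = -⅓*(-79) = 79/3)
(r(135, -84) + 43063)*(5508 + 19343) = (79/3 + 43063)*(5508 + 19343) = (129268/3)*24851 = 3212439068/3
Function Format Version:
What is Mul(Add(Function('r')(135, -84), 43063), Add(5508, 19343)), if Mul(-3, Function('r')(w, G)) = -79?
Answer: Rational(3212439068, 3) ≈ 1.0708e+9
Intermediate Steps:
Function('r')(w, G) = Rational(79, 3) (Function('r')(w, G) = Mul(Rational(-1, 3), -79) = Rational(79, 3))
Mul(Add(Function('r')(135, -84), 43063), Add(5508, 19343)) = Mul(Add(Rational(79, 3), 43063), Add(5508, 19343)) = Mul(Rational(129268, 3), 24851) = Rational(3212439068, 3)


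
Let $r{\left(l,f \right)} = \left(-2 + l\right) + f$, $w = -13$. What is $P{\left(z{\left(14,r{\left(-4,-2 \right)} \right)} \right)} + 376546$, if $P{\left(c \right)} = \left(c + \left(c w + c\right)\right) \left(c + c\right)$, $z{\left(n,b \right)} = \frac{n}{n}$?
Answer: $376524$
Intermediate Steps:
$r{\left(l,f \right)} = -2 + f + l$
$z{\left(n,b \right)} = 1$
$P{\left(c \right)} = - 22 c^{2}$ ($P{\left(c \right)} = \left(c + \left(c \left(-13\right) + c\right)\right) \left(c + c\right) = \left(c + \left(- 13 c + c\right)\right) 2 c = \left(c - 12 c\right) 2 c = - 11 c 2 c = - 22 c^{2}$)
$P{\left(z{\left(14,r{\left(-4,-2 \right)} \right)} \right)} + 376546 = - 22 \cdot 1^{2} + 376546 = \left(-22\right) 1 + 376546 = -22 + 376546 = 376524$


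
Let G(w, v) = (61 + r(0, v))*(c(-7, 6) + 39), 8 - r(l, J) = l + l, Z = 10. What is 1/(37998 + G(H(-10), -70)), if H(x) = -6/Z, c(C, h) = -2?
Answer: 1/40551 ≈ 2.4660e-5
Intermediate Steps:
r(l, J) = 8 - 2*l (r(l, J) = 8 - (l + l) = 8 - 2*l)
H(x) = -3/5 (H(x) = -6/10 = -6*1/10 = -3/5)
G(w, v) = 2553 (G(w, v) = (61 + (8 - 2*0))*(-2 + 39) = (61 + (8 + 0))*37 = (61 + 8)*37 = 69*37 = 2553)
1/(37998 + G(H(-10), -70)) = 1/(37998 + 2553) = 1/40551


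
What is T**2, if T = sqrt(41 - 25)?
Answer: 16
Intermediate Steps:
T = 4 (T = sqrt(16) = 4)
T**2 = 4**2 = 16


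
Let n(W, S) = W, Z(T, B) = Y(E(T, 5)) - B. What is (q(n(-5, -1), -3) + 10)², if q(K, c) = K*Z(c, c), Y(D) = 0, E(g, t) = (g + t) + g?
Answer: 25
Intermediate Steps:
E(g, t) = t + 2*g
Z(T, B) = -B (Z(T, B) = 0 - B = -B)
q(K, c) = -K*c (q(K, c) = K*(-c) = -K*c)
(q(n(-5, -1), -3) + 10)² = (-1*(-5)*(-3) + 10)² = (-15 + 10)² = (-5)² = 25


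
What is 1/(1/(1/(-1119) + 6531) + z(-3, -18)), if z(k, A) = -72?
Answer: -7308188/526188417 ≈ -0.013889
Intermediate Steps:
1/(1/(1/(-1119) + 6531) + z(-3, -18)) = 1/(1/(1/(-1119) + 6531) - 72) = 1/(1/(-1/1119 + 6531) - 72) = 1/(1/(7308188/1119) - 72) = 1/(1119/7308188 - 72) = 1/(-526188417/7308188) = -7308188/526188417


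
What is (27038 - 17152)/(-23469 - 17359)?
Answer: -4943/20414 ≈ -0.24214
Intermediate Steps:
(27038 - 17152)/(-23469 - 17359) = 9886/(-40828) = 9886*(-1/40828) = -4943/20414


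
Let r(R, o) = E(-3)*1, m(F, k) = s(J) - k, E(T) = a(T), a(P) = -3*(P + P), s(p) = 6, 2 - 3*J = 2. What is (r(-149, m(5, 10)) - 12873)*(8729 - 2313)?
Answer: -82477680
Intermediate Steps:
J = 0 (J = ⅔ - ⅓*2 = ⅔ - ⅔ = 0)
a(P) = -6*P
E(T) = -6*T
m(F, k) = 6 - k
r(R, o) = 18 (r(R, o) = -6*(-3)*1 = 18*1 = 18)
(r(-149, m(5, 10)) - 12873)*(8729 - 2313) = (18 - 12873)*(8729 - 2313) = -12855*6416 = -82477680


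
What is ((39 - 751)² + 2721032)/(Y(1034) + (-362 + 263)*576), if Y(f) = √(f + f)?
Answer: -4183456896/73903057 - 1613988*√517/812933627 ≈ -56.653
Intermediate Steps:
Y(f) = √2*√f (Y(f) = √(2*f) = √2*√f)
((39 - 751)² + 2721032)/(Y(1034) + (-362 + 263)*576) = ((39 - 751)² + 2721032)/(√2*√1034 + (-362 + 263)*576) = ((-712)² + 2721032)/(2*√517 - 99*576) = (506944 + 2721032)/(2*√517 - 57024) = 3227976/(-57024 + 2*√517)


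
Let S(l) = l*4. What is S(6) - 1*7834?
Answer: -7810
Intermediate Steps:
S(l) = 4*l
S(6) - 1*7834 = 4*6 - 1*7834 = 24 - 7834 = -7810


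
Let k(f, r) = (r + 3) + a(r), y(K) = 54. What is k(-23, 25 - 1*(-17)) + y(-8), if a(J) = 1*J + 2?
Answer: 143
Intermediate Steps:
a(J) = 2 + J (a(J) = J + 2 = 2 + J)
k(f, r) = 5 + 2*r (k(f, r) = (r + 3) + (2 + r) = (3 + r) + (2 + r) = 5 + 2*r)
k(-23, 25 - 1*(-17)) + y(-8) = (5 + 2*(25 - 1*(-17))) + 54 = (5 + 2*(25 + 17)) + 54 = (5 + 2*42) + 54 = (5 + 84) + 54 = 89 + 54 = 143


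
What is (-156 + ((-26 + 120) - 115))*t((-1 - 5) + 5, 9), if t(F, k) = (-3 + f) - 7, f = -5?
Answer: 2655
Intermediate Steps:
t(F, k) = -15 (t(F, k) = (-3 - 5) - 7 = -8 - 7 = -15)
(-156 + ((-26 + 120) - 115))*t((-1 - 5) + 5, 9) = (-156 + ((-26 + 120) - 115))*(-15) = (-156 + (94 - 115))*(-15) = (-156 - 21)*(-15) = -177*(-15) = 2655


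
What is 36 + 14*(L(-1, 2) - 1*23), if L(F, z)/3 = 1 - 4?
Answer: -412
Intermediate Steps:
L(F, z) = -9 (L(F, z) = 3*(1 - 4) = 3*(-3) = -9)
36 + 14*(L(-1, 2) - 1*23) = 36 + 14*(-9 - 1*23) = 36 + 14*(-9 - 23) = 36 + 14*(-32) = 36 - 448 = -412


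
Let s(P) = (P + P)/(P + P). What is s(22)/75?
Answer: 1/75 ≈ 0.013333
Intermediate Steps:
s(P) = 1 (s(P) = (2*P)/((2*P)) = (2*P)*(1/(2*P)) = 1)
s(22)/75 = 1/75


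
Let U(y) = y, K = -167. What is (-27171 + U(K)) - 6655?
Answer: -33993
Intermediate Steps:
(-27171 + U(K)) - 6655 = (-27171 - 167) - 6655 = -27338 - 6655 = -33993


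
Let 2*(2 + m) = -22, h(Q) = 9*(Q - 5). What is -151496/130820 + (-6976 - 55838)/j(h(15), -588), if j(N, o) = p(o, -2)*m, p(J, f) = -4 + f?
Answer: -342881007/425165 ≈ -806.47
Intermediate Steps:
h(Q) = -45 + 9*Q (h(Q) = 9*(-5 + Q) = -45 + 9*Q)
m = -13 (m = -2 + (½)*(-22) = -2 - 11 = -13)
j(N, o) = 78 (j(N, o) = (-4 - 2)*(-13) = -6*(-13) = 78)
-151496/130820 + (-6976 - 55838)/j(h(15), -588) = -151496/130820 + (-6976 - 55838)/78 = -151496*1/130820 - 62814*1/78 = -37874/32705 - 10469/13 = -342881007/425165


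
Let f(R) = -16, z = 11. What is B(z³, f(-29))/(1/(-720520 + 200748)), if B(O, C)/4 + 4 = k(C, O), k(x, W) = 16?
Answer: -24949056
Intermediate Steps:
B(O, C) = 48 (B(O, C) = -16 + 4*16 = -16 + 64 = 48)
B(z³, f(-29))/(1/(-720520 + 200748)) = 48/(1/(-720520 + 200748)) = 48/(1/(-519772)) = 48/(-1/519772) = 48*(-519772) = -24949056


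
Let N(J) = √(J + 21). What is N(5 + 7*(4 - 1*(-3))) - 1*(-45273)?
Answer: 45273 + 5*√3 ≈ 45282.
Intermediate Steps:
N(J) = √(21 + J)
N(5 + 7*(4 - 1*(-3))) - 1*(-45273) = √(21 + (5 + 7*(4 - 1*(-3)))) - 1*(-45273) = √(21 + (5 + 7*(4 + 3))) + 45273 = √(21 + (5 + 7*7)) + 45273 = √(21 + (5 + 49)) + 45273 = √(21 + 54) + 45273 = √75 + 45273 = 5*√3 + 45273 = 45273 + 5*√3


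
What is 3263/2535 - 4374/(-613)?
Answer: 1006793/119535 ≈ 8.4226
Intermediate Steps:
3263/2535 - 4374/(-613) = 3263*(1/2535) - 4374*(-1/613) = 251/195 + 4374/613 = 1006793/119535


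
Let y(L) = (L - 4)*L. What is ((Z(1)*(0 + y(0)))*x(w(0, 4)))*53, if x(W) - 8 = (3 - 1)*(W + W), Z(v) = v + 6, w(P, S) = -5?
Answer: 0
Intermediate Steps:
y(L) = L*(-4 + L) (y(L) = (-4 + L)*L = L*(-4 + L))
Z(v) = 6 + v
x(W) = 8 + 4*W (x(W) = 8 + (3 - 1)*(W + W) = 8 + 2*(2*W) = 8 + 4*W)
((Z(1)*(0 + y(0)))*x(w(0, 4)))*53 = (((6 + 1)*(0 + 0*(-4 + 0)))*(8 + 4*(-5)))*53 = ((7*(0 + 0*(-4)))*(8 - 20))*53 = ((7*(0 + 0))*(-12))*53 = ((7*0)*(-12))*53 = (0*(-12))*53 = 0*53 = 0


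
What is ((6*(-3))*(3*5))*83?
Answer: -22410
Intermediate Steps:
((6*(-3))*(3*5))*83 = -18*15*83 = -270*83 = -22410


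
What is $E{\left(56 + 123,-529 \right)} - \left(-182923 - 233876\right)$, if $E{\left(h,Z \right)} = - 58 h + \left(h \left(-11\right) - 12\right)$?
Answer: $404436$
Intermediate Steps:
$E{\left(h,Z \right)} = -12 - 69 h$ ($E{\left(h,Z \right)} = - 58 h - \left(12 + 11 h\right) = -12 - 69 h$)
$E{\left(56 + 123,-529 \right)} - \left(-182923 - 233876\right) = \left(-12 - 69 \left(56 + 123\right)\right) - \left(-182923 - 233876\right) = \left(-12 - 12351\right) - \left(-182923 - 233876\right) = \left(-12 - 12351\right) - -416799 = -12363 + 416799 = 404436$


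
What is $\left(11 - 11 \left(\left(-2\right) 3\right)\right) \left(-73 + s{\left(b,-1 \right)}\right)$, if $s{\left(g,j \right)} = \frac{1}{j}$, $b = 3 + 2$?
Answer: $-5698$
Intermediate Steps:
$b = 5$
$\left(11 - 11 \left(\left(-2\right) 3\right)\right) \left(-73 + s{\left(b,-1 \right)}\right) = \left(11 - 11 \left(\left(-2\right) 3\right)\right) \left(-73 + \frac{1}{-1}\right) = \left(11 - -66\right) \left(-73 - 1\right) = \left(11 + 66\right) \left(-74\right) = 77 \left(-74\right) = -5698$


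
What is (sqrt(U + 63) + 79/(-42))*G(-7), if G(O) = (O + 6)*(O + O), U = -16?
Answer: -79/3 + 14*sqrt(47) ≈ 69.646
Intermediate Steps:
G(O) = 2*O*(6 + O) (G(O) = (6 + O)*(2*O) = 2*O*(6 + O))
(sqrt(U + 63) + 79/(-42))*G(-7) = (sqrt(-16 + 63) + 79/(-42))*(2*(-7)*(6 - 7)) = (sqrt(47) + 79*(-1/42))*(2*(-7)*(-1)) = (sqrt(47) - 79/42)*14 = (-79/42 + sqrt(47))*14 = -79/3 + 14*sqrt(47)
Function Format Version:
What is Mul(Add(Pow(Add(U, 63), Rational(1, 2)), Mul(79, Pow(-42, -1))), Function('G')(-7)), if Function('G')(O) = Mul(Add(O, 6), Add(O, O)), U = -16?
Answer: Add(Rational(-79, 3), Mul(14, Pow(47, Rational(1, 2)))) ≈ 69.646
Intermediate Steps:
Function('G')(O) = Mul(2, O, Add(6, O)) (Function('G')(O) = Mul(Add(6, O), Mul(2, O)) = Mul(2, O, Add(6, O)))
Mul(Add(Pow(Add(U, 63), Rational(1, 2)), Mul(79, Pow(-42, -1))), Function('G')(-7)) = Mul(Add(Pow(Add(-16, 63), Rational(1, 2)), Mul(79, Pow(-42, -1))), Mul(2, -7, Add(6, -7))) = Mul(Add(Pow(47, Rational(1, 2)), Mul(79, Rational(-1, 42))), Mul(2, -7, -1)) = Mul(Add(Pow(47, Rational(1, 2)), Rational(-79, 42)), 14) = Mul(Add(Rational(-79, 42), Pow(47, Rational(1, 2))), 14) = Add(Rational(-79, 3), Mul(14, Pow(47, Rational(1, 2))))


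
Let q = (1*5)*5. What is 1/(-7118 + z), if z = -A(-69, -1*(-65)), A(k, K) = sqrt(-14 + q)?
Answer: -7118/50665913 + sqrt(11)/50665913 ≈ -0.00014042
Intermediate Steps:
q = 25 (q = 5*5 = 25)
A(k, K) = sqrt(11) (A(k, K) = sqrt(-14 + 25) = sqrt(11))
z = -sqrt(11) ≈ -3.3166
1/(-7118 + z) = 1/(-7118 - sqrt(11))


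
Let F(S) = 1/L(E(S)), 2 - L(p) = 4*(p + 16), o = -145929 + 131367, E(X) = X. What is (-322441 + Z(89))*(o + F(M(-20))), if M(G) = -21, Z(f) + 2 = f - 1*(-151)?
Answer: 103221919689/22 ≈ 4.6919e+9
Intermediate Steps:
o = -14562
L(p) = -62 - 4*p (L(p) = 2 - 4*(p + 16) = 2 - 4*(16 + p) = 2 - (64 + 4*p) = 2 + (-64 - 4*p) = -62 - 4*p)
Z(f) = 149 + f (Z(f) = -2 + (f - 1*(-151)) = -2 + (f + 151) = -2 + (151 + f) = 149 + f)
F(S) = 1/(-62 - 4*S)
(-322441 + Z(89))*(o + F(M(-20))) = (-322441 + (149 + 89))*(-14562 - 1/(62 + 4*(-21))) = (-322441 + 238)*(-14562 - 1/(62 - 84)) = -322203*(-14562 - 1/(-22)) = -322203*(-14562 - 1*(-1/22)) = -322203*(-14562 + 1/22) = -322203*(-320363/22) = 103221919689/22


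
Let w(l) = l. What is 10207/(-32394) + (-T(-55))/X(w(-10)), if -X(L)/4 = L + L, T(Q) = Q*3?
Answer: 452845/259152 ≈ 1.7474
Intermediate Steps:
T(Q) = 3*Q
X(L) = -8*L (X(L) = -4*(L + L) = -8*L)
10207/(-32394) + (-T(-55))/X(w(-10)) = 10207/(-32394) + (-3*(-55))/((-8*(-10))) = 10207*(-1/32394) - 1*(-165)/80 = -10207/32394 + 165*(1/80) = -10207/32394 + 33/16 = 452845/259152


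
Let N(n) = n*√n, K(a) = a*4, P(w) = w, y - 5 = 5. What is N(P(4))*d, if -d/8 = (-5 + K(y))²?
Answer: -78400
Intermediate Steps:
y = 10 (y = 5 + 5 = 10)
K(a) = 4*a
N(n) = n^(3/2)
d = -9800 (d = -8*(-5 + 4*10)² = -8*(-5 + 40)² = -8*35² = -8*1225 = -9800)
N(P(4))*d = 4^(3/2)*(-9800) = 8*(-9800) = -78400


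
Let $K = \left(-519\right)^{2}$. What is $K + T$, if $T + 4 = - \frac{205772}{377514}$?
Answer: $\frac{50842916363}{188757} \approx 2.6936 \cdot 10^{5}$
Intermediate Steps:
$T = - \frac{857914}{188757}$ ($T = -4 - \frac{205772}{377514} = -4 - \frac{102886}{188757} = - \frac{857914}{188757} \approx -4.5451$)
$K = 269361$
$K + T = 269361 - \frac{857914}{188757} = \frac{50842916363}{188757}$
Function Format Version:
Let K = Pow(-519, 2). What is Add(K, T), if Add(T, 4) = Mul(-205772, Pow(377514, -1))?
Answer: Rational(50842916363, 188757) ≈ 2.6936e+5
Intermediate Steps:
T = Rational(-857914, 188757) (T = Add(-4, Mul(-205772, Pow(377514, -1))) = Add(-4, Mul(-205772, Rational(1, 377514))) = Add(-4, Rational(-102886, 188757)) = Rational(-857914, 188757) ≈ -4.5451)
K = 269361
Add(K, T) = Add(269361, Rational(-857914, 188757)) = Rational(50842916363, 188757)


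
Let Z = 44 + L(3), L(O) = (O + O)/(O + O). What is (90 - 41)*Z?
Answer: 2205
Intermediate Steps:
L(O) = 1 (L(O) = (2*O)/((2*O)) = (2*O)*(1/(2*O)) = 1)
Z = 45 (Z = 44 + 1 = 45)
(90 - 41)*Z = (90 - 41)*45 = 49*45 = 2205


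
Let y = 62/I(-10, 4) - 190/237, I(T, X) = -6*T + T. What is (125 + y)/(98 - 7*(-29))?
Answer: 743222/1783425 ≈ 0.41674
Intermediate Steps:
I(T, X) = -5*T
y = 2597/5925 (y = 62/((-5*(-10))) - 190/237 = 62/50 - 190*1/237 = 62*(1/50) - 190/237 = 31/25 - 190/237 = 2597/5925 ≈ 0.43831)
(125 + y)/(98 - 7*(-29)) = (125 + 2597/5925)/(98 - 7*(-29)) = 743222/(5925*(98 + 203)) = (743222/5925)/301 = (743222/5925)*(1/301) = 743222/1783425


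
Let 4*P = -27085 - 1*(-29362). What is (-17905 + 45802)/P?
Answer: 37196/759 ≈ 49.007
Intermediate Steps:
P = 2277/4 (P = (-27085 - 1*(-29362))/4 = (-27085 + 29362)/4 = (¼)*2277 = 2277/4 ≈ 569.25)
(-17905 + 45802)/P = (-17905 + 45802)/(2277/4) = 27897*(4/2277) = 37196/759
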